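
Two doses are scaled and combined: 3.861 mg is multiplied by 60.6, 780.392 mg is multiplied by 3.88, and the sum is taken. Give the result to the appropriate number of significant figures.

3.26 × 10³ mg

3.861 × 60.6 = 233.9766 → 234 mg (3 s.f., last digit at the 10^0 place).
780.392 × 3.88 = 3027.92096 → 3.03 × 10³ mg (3 s.f., last digit at the 10^1 place).
Sum: 3261.89756 mg; keep the coarser place, 10^1.
Result: 3.26 × 10³ mg.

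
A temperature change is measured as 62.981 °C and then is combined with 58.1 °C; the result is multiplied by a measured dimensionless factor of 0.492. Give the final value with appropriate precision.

59.6 °C

62.981 °C + 58.1 °C = 121.081 °C; the sum is limited to 1 decimal place (4 s.f.).
Carrying full precision, 121.081 × 0.492 = 59.571852 °C; 0.492 has 3 s.f., so the result keeps min(4, 3) = 3 s.f.
Rounded to 3 significant figures: 59.6 °C.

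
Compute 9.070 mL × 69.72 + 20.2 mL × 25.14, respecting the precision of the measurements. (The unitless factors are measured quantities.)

9.070 × 69.72 = 632.3604 → 632.4 mL (4 s.f., last digit at the 10^-1 place).
20.2 × 25.14 = 507.828 → 508 mL (3 s.f., last digit at the 10^0 place).
Sum: 1140.1884 mL; keep the coarser place, 10^0.
Result: 1.140 × 10^3 mL.

1.140 × 10^3 mL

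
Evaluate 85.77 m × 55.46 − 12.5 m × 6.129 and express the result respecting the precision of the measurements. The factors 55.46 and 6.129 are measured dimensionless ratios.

4680. m

85.77 × 55.46 = 4756.8042 → 4757 m (4 s.f., last digit at the 10^0 place).
12.5 × 6.129 = 76.6125 → 76.6 m (3 s.f., last digit at the 10^-1 place).
Difference: 4680.1917 m; keep the coarser place, 10^0.
Result: 4680. m.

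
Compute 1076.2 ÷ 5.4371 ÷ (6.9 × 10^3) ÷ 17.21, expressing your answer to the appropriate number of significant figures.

1076.2 ÷ 5.4371 ÷ (6.9 × 10^3) ÷ 17.21 = 0.00166684687803…
Multiplication/division keeps the fewest significant figures: 1076.2 → 5 s.f., 5.4371 → 5 s.f., 6.9 × 10^3 → 2 s.f., 17.21 → 4 s.f.; limit is 2.
Rounded to 2 significant figures: 0.0017.

0.0017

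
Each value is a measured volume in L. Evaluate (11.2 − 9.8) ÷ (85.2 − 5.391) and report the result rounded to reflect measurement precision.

0.018

11.2 − 9.8 = 1.4, limited to 1 d.p. → 2 s.f.; 85.2 − 5.391 = 79.809, limited to 1 d.p. → 3 s.f.
Carrying full precision, 1.4 ÷ 79.809 = 0.0175418812415…; keep min(2, 3) = 2 s.f.
Rounded to 2 significant figures: 0.018.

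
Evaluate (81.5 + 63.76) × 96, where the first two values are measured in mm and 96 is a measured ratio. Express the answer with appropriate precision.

81.5 mm + 63.76 mm = 145.26 mm; the sum is limited to 1 decimal place (4 s.f.).
Carrying full precision, 145.26 × 96 = 13944.96 mm; 96 has 2 s.f., so the result keeps min(4, 2) = 2 s.f.
Rounded to 2 significant figures: 1.4 × 10^4 mm.

1.4 × 10^4 mm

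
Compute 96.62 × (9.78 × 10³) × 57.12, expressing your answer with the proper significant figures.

96.62 × (9.78 × 10³) × 57.12 = 53975178.432
Multiplication/division keeps the fewest significant figures: 96.62 → 4 s.f., 9.78 × 10³ → 3 s.f., 57.12 → 4 s.f.; limit is 3.
Rounded to 3 significant figures: 5.40 × 10⁷.

5.40 × 10⁷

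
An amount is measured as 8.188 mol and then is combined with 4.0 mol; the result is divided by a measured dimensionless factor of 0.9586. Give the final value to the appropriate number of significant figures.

12.7 mol

8.188 mol + 4.0 mol = 12.188 mol; the sum is limited to 1 decimal place (3 s.f.).
Carrying full precision, 12.188 ÷ 0.9586 = 12.7143751304… mol; 0.9586 has 4 s.f., so the result keeps min(3, 4) = 3 s.f.
Rounded to 3 significant figures: 12.7 mol.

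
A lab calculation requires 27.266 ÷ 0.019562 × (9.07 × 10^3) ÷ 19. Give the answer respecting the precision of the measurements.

27.266 ÷ 0.019562 × (9.07 × 10^3) ÷ 19 = 665367.926…
Multiplication/division keeps the fewest significant figures: 27.266 → 5 s.f., 0.019562 → 5 s.f., 9.07 × 10^3 → 3 s.f., 19 → 2 s.f.; limit is 2.
Rounded to 2 significant figures: 6.7 × 10^5.

6.7 × 10^5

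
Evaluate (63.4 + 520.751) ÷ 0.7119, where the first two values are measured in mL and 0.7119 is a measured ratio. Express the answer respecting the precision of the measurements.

63.4 mL + 520.751 mL = 584.151 mL; the sum is limited to 1 decimal place (4 s.f.).
Carrying full precision, 584.151 ÷ 0.7119 = 820.552043826… mL; 0.7119 has 4 s.f., so the result keeps min(4, 4) = 4 s.f.
Rounded to 4 significant figures: 820.6 mL.

820.6 mL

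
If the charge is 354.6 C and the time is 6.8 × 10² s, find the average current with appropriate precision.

average current = 354.6 C ÷ 6.8 × 10² s = 0.521470588235… A.
354.6 has 4 significant figures; 6.8 × 10² has 2.
Division/multiplication keeps the fewest: 2 significant figures.
Rounded: 0.52 A.

0.52 A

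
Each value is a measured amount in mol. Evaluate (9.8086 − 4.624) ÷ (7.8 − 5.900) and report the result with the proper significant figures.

9.8086 − 4.624 = 5.1846, limited to 3 d.p. → 4 s.f.; 7.8 − 5.900 = 1.900, limited to 1 d.p. → 2 s.f.
Carrying full precision, 5.1846 ÷ 1.900 = 2.72873684211…; keep min(4, 2) = 2 s.f.
Rounded to 2 significant figures: 2.7.

2.7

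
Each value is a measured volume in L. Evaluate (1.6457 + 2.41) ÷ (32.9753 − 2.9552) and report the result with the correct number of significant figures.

1.6457 + 2.41 = 4.0557, limited to 2 d.p. → 3 s.f.; 32.9753 − 2.9552 = 30.0201, limited to 4 d.p. → 6 s.f.
Carrying full precision, 4.0557 ÷ 30.0201 = 0.135099483346…; keep min(3, 6) = 3 s.f.
Rounded to 3 significant figures: 0.135.

0.135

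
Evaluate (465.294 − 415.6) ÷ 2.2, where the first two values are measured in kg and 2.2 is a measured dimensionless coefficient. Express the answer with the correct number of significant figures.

465.294 kg − 415.6 kg = 49.694 kg; the difference is limited to 1 decimal place (3 s.f.).
Carrying full precision, 49.694 ÷ 2.2 = 22.5881818182… kg; 2.2 has 2 s.f., so the result keeps min(3, 2) = 2 s.f.
Rounded to 2 significant figures: 23 kg.

23 kg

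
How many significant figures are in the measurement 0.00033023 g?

0.00033023: leading zeros are not significant; zeros between nonzero digits are significant.

5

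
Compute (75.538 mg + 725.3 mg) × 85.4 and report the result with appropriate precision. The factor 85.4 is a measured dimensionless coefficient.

75.538 mg + 725.3 mg = 800.838 mg; the sum is limited to 1 decimal place (4 s.f.).
Carrying full precision, 800.838 × 85.4 = 68391.5652 mg; 85.4 has 3 s.f., so the result keeps min(4, 3) = 3 s.f.
Rounded to 3 significant figures: 6.84 × 10⁴ mg.

6.84 × 10⁴ mg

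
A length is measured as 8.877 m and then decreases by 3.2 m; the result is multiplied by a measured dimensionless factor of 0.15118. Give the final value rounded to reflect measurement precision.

8.6 × 10⁻¹ m

8.877 m − 3.2 m = 5.677 m; the difference is limited to 1 decimal place (2 s.f.).
Carrying full precision, 5.677 × 0.15118 = 0.85824886 m; 0.15118 has 5 s.f., so the result keeps min(2, 5) = 2 s.f.
Rounded to 2 significant figures: 8.6 × 10⁻¹ m.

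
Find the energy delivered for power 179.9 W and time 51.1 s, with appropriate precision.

9.19 × 10³ J

energy delivered = 179.9 W × 51.1 s = 9192.89 J.
179.9 has 4 significant figures; 51.1 has 3.
Division/multiplication keeps the fewest: 3 significant figures.
Rounded: 9.19 × 10³ J.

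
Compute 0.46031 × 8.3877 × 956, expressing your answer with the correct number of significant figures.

0.46031 × 8.3877 × 956 = 3691.06073077…
Multiplication/division keeps the fewest significant figures: 0.46031 → 5 s.f., 8.3877 → 5 s.f., 956 → 3 s.f.; limit is 3.
Rounded to 3 significant figures: 3.69 × 10^3.

3.69 × 10^3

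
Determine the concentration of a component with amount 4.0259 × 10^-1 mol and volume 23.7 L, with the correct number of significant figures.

1.70 × 10^-2 mol/L

concentration = 4.0259 × 10^-1 mol ÷ 23.7 L = 0.0169869198312… mol/L.
4.0259 × 10^-1 has 5 significant figures; 23.7 has 3.
Division/multiplication keeps the fewest: 3 significant figures.
Rounded: 1.70 × 10^-2 mol/L.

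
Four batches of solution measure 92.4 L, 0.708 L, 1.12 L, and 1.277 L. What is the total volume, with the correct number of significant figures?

95.5 L

92.4 L + 0.708 L + 1.12 L + 1.277 L = 95.505 L.
Addition/subtraction keeps the fewest decimal places: 92.4 → 1 decimal place, 0.708 → 3 decimal places, 1.12 → 2 decimal places, 1.277 → 3 decimal places; limit is 1.
Rounded to 1 decimal place: 95.5 L.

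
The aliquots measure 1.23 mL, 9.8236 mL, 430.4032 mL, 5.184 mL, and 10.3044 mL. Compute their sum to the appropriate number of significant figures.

1.23 mL + 9.8236 mL + 430.4032 mL + 5.184 mL + 10.3044 mL = 456.9452 mL.
Addition/subtraction keeps the fewest decimal places: 1.23 → 2 decimal places, 9.8236 → 4 decimal places, 430.4032 → 4 decimal places, 5.184 → 3 decimal places, 10.3044 → 4 decimal places; limit is 2.
Rounded to 2 decimal places: 456.95 mL.

456.95 mL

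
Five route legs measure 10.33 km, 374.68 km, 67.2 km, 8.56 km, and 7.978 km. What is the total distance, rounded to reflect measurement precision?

10.33 km + 374.68 km + 67.2 km + 8.56 km + 7.978 km = 468.748 km.
Addition/subtraction keeps the fewest decimal places: 10.33 → 2 decimal places, 374.68 → 2 decimal places, 67.2 → 1 decimal place, 8.56 → 2 decimal places, 7.978 → 3 decimal places; limit is 1.
Rounded to 1 decimal place: 4.687 × 10^2 km.

4.687 × 10^2 km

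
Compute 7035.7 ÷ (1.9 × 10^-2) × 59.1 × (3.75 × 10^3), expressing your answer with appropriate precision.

8.2 × 10^10

7035.7 ÷ (1.9 × 10^-2) × 59.1 × (3.75 × 10^3) = 8.20677375 × 10^10
Multiplication/division keeps the fewest significant figures: 7035.7 → 5 s.f., 1.9 × 10^-2 → 2 s.f., 59.1 → 3 s.f., 3.75 × 10^3 → 3 s.f.; limit is 2.
Rounded to 2 significant figures: 8.2 × 10^10.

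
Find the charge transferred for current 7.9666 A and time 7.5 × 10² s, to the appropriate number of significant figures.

charge transferred = 7.9666 A × 7.5 × 10² s = 5974.95 C.
7.9666 has 5 significant figures; 7.5 × 10² has 2.
Division/multiplication keeps the fewest: 2 significant figures.
Rounded: 6.0 × 10³ C.

6.0 × 10³ C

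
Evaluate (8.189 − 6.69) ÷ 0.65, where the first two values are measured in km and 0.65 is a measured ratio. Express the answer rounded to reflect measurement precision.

2.3 km

8.189 km − 6.69 km = 1.499 km; the difference is limited to 2 decimal places (3 s.f.).
Carrying full precision, 1.499 ÷ 0.65 = 2.30615384615… km; 0.65 has 2 s.f., so the result keeps min(3, 2) = 2 s.f.
Rounded to 2 significant figures: 2.3 km.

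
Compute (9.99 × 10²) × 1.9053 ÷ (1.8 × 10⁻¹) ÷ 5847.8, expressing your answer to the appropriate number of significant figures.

1.8

(9.99 × 10²) × 1.9053 ÷ (1.8 × 10⁻¹) ÷ 5847.8 = 1.80827234174…
Multiplication/division keeps the fewest significant figures: 9.99 × 10² → 3 s.f., 1.9053 → 5 s.f., 1.8 × 10⁻¹ → 2 s.f., 5847.8 → 5 s.f.; limit is 2.
Rounded to 2 significant figures: 1.8.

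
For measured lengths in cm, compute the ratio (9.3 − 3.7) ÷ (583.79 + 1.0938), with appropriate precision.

9.3 − 3.7 = 5.6, limited to 1 d.p. → 2 s.f.; 583.79 + 1.0938 = 584.8838, limited to 2 d.p. → 5 s.f.
Carrying full precision, 5.6 ÷ 584.8838 = 0.00957455138952…; keep min(2, 5) = 2 s.f.
Rounded to 2 significant figures: 0.0096.

0.0096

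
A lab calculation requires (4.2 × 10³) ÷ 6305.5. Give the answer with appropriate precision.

(4.2 × 10³) ÷ 6305.5 = 0.666085163746…
Multiplication/division keeps the fewest significant figures: 4.2 × 10³ → 2 s.f., 6305.5 → 5 s.f.; limit is 2.
Rounded to 2 significant figures: 0.67.

0.67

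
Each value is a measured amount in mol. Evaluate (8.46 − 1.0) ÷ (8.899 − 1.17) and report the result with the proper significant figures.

9.7 × 10^-1

8.46 − 1.0 = 7.46, limited to 1 d.p. → 2 s.f.; 8.899 − 1.17 = 7.729, limited to 2 d.p. → 3 s.f.
Carrying full precision, 7.46 ÷ 7.729 = 0.965196015008…; keep min(2, 3) = 2 s.f.
Rounded to 2 significant figures: 9.7 × 10^-1.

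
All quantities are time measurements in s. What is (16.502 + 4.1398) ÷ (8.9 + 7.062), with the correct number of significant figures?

16.502 + 4.1398 = 20.6418, limited to 3 d.p. → 5 s.f.; 8.9 + 7.062 = 15.962, limited to 1 d.p. → 3 s.f.
Carrying full precision, 20.6418 ÷ 15.962 = 1.29318381155…; keep min(5, 3) = 3 s.f.
Rounded to 3 significant figures: 1.29.

1.29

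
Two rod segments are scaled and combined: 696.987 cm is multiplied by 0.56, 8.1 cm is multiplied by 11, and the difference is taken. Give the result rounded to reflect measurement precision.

3.0 × 10^2 cm

696.987 × 0.56 = 390.31272 → 3.9 × 10^2 cm (2 s.f., last digit at the 10^1 place).
8.1 × 11 = 89.1 → 89 cm (2 s.f., last digit at the 10^0 place).
Difference: 301.21272 cm; keep the coarser place, 10^1.
Result: 3.0 × 10^2 cm.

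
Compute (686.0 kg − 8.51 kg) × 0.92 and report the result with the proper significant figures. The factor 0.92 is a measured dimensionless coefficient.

6.2 × 10^2 kg

686.0 kg − 8.51 kg = 677.49 kg; the difference is limited to 1 decimal place (4 s.f.).
Carrying full precision, 677.49 × 0.92 = 623.2908 kg; 0.92 has 2 s.f., so the result keeps min(4, 2) = 2 s.f.
Rounded to 2 significant figures: 6.2 × 10^2 kg.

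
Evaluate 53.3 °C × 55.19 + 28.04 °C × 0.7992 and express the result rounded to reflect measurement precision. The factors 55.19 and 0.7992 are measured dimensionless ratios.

53.3 × 55.19 = 2941.627 → 2.94 × 10³ °C (3 s.f., last digit at the 10^1 place).
28.04 × 0.7992 = 22.409568 → 22.41 °C (4 s.f., last digit at the 10^-2 place).
Sum: 2964.036568 °C; keep the coarser place, 10^1.
Result: 2.96 × 10³ °C.

2.96 × 10³ °C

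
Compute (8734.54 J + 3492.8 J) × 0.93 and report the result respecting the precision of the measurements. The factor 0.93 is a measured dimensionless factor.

1.1 × 10⁴ J

8734.54 J + 3492.8 J = 12227.34 J; the sum is limited to 1 decimal place (6 s.f.).
Carrying full precision, 12227.34 × 0.93 = 11371.4262 J; 0.93 has 2 s.f., so the result keeps min(6, 2) = 2 s.f.
Rounded to 2 significant figures: 1.1 × 10⁴ J.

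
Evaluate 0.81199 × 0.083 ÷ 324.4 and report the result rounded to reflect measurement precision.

2.1 × 10⁻⁴

0.81199 × 0.083 ÷ 324.4 = 0.000207753298397…
Multiplication/division keeps the fewest significant figures: 0.81199 → 5 s.f., 0.083 → 2 s.f., 324.4 → 4 s.f.; limit is 2.
Rounded to 2 significant figures: 2.1 × 10⁻⁴.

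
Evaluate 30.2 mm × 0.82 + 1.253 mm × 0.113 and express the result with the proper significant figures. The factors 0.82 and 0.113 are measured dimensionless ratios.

25 mm

30.2 × 0.82 = 24.764 → 25 mm (2 s.f., last digit at the 10^0 place).
1.253 × 0.113 = 0.141589 → 0.142 mm (3 s.f., last digit at the 10^-3 place).
Sum: 24.905589 mm; keep the coarser place, 10^0.
Result: 25 mm.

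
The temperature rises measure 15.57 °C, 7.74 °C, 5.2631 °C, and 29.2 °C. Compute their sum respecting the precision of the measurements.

15.57 °C + 7.74 °C + 5.2631 °C + 29.2 °C = 57.7731 °C.
Addition/subtraction keeps the fewest decimal places: 15.57 → 2 decimal places, 7.74 → 2 decimal places, 5.2631 → 4 decimal places, 29.2 → 1 decimal place; limit is 1.
Rounded to 1 decimal place: 57.8 °C.

57.8 °C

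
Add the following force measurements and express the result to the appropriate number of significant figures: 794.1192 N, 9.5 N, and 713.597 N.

794.1192 N + 9.5 N + 713.597 N = 1517.2162 N.
Addition/subtraction keeps the fewest decimal places: 794.1192 → 4 decimal places, 9.5 → 1 decimal place, 713.597 → 3 decimal places; limit is 1.
Rounded to 1 decimal place: 1.5172 × 10³ N.

1.5172 × 10³ N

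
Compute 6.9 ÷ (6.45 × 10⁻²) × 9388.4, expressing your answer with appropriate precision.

6.9 ÷ (6.45 × 10⁻²) × 9388.4 = 1004340.46512…
Multiplication/division keeps the fewest significant figures: 6.9 → 2 s.f., 6.45 × 10⁻² → 3 s.f., 9388.4 → 5 s.f.; limit is 2.
Rounded to 2 significant figures: 1.0 × 10⁶.

1.0 × 10⁶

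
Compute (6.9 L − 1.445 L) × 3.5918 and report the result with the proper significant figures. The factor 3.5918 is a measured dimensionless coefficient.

6.9 L − 1.445 L = 5.455 L; the difference is limited to 1 decimal place (2 s.f.).
Carrying full precision, 5.455 × 3.5918 = 19.593269 L; 3.5918 has 5 s.f., so the result keeps min(2, 5) = 2 s.f.
Rounded to 2 significant figures: 2.0 × 10¹ L.

2.0 × 10¹ L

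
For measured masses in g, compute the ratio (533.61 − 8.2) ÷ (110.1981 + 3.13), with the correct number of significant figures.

533.61 − 8.2 = 525.41, limited to 1 d.p. → 4 s.f.; 110.1981 + 3.13 = 113.3281, limited to 2 d.p. → 5 s.f.
Carrying full precision, 525.41 ÷ 113.3281 = 4.63618467088…; keep min(4, 5) = 4 s.f.
Rounded to 4 significant figures: 4.636.

4.636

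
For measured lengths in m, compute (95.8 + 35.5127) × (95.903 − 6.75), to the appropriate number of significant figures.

95.8 + 35.5127 = 131.3127, limited to 1 d.p. → 4 s.f.; 95.903 − 6.75 = 89.153, limited to 2 d.p. → 4 s.f.
Carrying full precision, 131.3127 × 89.153 = 11706.9211431; keep min(4, 4) = 4 s.f.
Rounded to 4 significant figures: 1.171 × 10⁴ m².

1.171 × 10⁴ m²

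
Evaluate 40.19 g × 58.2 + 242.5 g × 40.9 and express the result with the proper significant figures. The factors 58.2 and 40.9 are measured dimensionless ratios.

1.226 × 10⁴ g

40.19 × 58.2 = 2339.058 → 2.34 × 10³ g (3 s.f., last digit at the 10^1 place).
242.5 × 40.9 = 9918.25 → 9.92 × 10³ g (3 s.f., last digit at the 10^1 place).
Sum: 12257.308 g; keep the coarser place, 10^1.
Result: 1.226 × 10⁴ g.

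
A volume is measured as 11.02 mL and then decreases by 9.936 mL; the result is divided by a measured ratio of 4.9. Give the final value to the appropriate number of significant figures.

0.22 mL

11.02 mL − 9.936 mL = 1.084 mL; the difference is limited to 2 decimal places (3 s.f.).
Carrying full precision, 1.084 ÷ 4.9 = 0.221224489796… mL; 4.9 has 2 s.f., so the result keeps min(3, 2) = 2 s.f.
Rounded to 2 significant figures: 0.22 mL.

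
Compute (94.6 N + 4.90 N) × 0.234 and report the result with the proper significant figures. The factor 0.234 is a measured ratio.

23.3 N

94.6 N + 4.90 N = 99.50 N; the sum is limited to 1 decimal place (3 s.f.).
Carrying full precision, 99.50 × 0.234 = 23.283 N; 0.234 has 3 s.f., so the result keeps min(3, 3) = 3 s.f.
Rounded to 3 significant figures: 23.3 N.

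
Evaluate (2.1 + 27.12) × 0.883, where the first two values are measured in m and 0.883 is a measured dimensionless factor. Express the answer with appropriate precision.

25.8 m

2.1 m + 27.12 m = 29.22 m; the sum is limited to 1 decimal place (3 s.f.).
Carrying full precision, 29.22 × 0.883 = 25.80126 m; 0.883 has 3 s.f., so the result keeps min(3, 3) = 3 s.f.
Rounded to 3 significant figures: 25.8 m.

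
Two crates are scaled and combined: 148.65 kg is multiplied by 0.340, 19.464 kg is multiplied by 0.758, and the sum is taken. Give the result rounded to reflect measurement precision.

65.3 kg

148.65 × 0.340 = 50.541 → 50.5 kg (3 s.f., last digit at the 10^-1 place).
19.464 × 0.758 = 14.753712 → 14.8 kg (3 s.f., last digit at the 10^-1 place).
Sum: 65.294712 kg; keep the coarser place, 10^-1.
Result: 65.3 kg.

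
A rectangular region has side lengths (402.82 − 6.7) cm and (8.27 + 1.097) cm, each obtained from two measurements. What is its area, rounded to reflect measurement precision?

402.82 − 6.7 = 396.12, limited to 1 d.p. → 4 s.f.; 8.27 + 1.097 = 9.367, limited to 2 d.p. → 3 s.f.
Carrying full precision, 396.12 × 9.367 = 3710.45604; keep min(4, 3) = 3 s.f.
Rounded to 3 significant figures: 3.71 × 10^3 cm².

3.71 × 10^3 cm²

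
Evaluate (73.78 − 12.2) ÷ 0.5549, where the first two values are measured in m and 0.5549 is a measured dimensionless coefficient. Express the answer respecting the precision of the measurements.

1.11 × 10^2 m

73.78 m − 12.2 m = 61.58 m; the difference is limited to 1 decimal place (3 s.f.).
Carrying full precision, 61.58 ÷ 0.5549 = 110.974950442… m; 0.5549 has 4 s.f., so the result keeps min(3, 4) = 3 s.f.
Rounded to 3 significant figures: 1.11 × 10^2 m.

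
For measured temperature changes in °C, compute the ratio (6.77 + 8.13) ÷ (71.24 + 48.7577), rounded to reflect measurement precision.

6.77 + 8.13 = 14.90, limited to 2 d.p. → 4 s.f.; 71.24 + 48.7577 = 119.9977, limited to 2 d.p. → 5 s.f.
Carrying full precision, 14.90 ÷ 119.9977 = 0.124169046573…; keep min(4, 5) = 4 s.f.
Rounded to 4 significant figures: 0.1242.

0.1242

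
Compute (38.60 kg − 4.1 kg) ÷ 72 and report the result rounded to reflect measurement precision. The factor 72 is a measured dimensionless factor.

38.60 kg − 4.1 kg = 34.50 kg; the difference is limited to 1 decimal place (3 s.f.).
Carrying full precision, 34.50 ÷ 72 = 0.479166666667… kg; 72 has 2 s.f., so the result keeps min(3, 2) = 2 s.f.
Rounded to 2 significant figures: 0.48 kg.

0.48 kg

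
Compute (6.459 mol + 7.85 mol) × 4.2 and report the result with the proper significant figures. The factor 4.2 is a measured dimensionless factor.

6.0 × 10^1 mol

6.459 mol + 7.85 mol = 14.309 mol; the sum is limited to 2 decimal places (4 s.f.).
Carrying full precision, 14.309 × 4.2 = 60.0978 mol; 4.2 has 2 s.f., so the result keeps min(4, 2) = 2 s.f.
Rounded to 2 significant figures: 6.0 × 10^1 mol.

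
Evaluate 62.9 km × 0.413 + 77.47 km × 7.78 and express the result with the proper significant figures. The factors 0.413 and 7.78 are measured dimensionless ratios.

62.9 × 0.413 = 25.9777 → 26.0 km (3 s.f., last digit at the 10^-1 place).
77.47 × 7.78 = 602.7166 → 603 km (3 s.f., last digit at the 10^0 place).
Sum: 628.6943 km; keep the coarser place, 10^0.
Result: 629 km.

629 km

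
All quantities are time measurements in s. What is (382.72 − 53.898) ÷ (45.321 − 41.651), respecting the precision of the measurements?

89.60

382.72 − 53.898 = 328.822, limited to 2 d.p. → 5 s.f.; 45.321 − 41.651 = 3.670, limited to 3 d.p. → 4 s.f.
Carrying full precision, 328.822 ÷ 3.670 = 89.5972752044…; keep min(5, 4) = 4 s.f.
Rounded to 4 significant figures: 89.60.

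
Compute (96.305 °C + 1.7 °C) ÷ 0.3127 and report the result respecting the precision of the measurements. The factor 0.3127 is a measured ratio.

96.305 °C + 1.7 °C = 98.005 °C; the sum is limited to 1 decimal place (3 s.f.).
Carrying full precision, 98.005 ÷ 0.3127 = 313.415414135… °C; 0.3127 has 4 s.f., so the result keeps min(3, 4) = 3 s.f.
Rounded to 3 significant figures: 313 °C.

313 °C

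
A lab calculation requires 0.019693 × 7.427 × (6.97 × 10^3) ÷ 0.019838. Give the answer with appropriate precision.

5.14 × 10^4

0.019693 × 7.427 × (6.97 × 10^3) ÷ 0.019838 = 51387.8203282…
Multiplication/division keeps the fewest significant figures: 0.019693 → 5 s.f., 7.427 → 4 s.f., 6.97 × 10^3 → 3 s.f., 0.019838 → 5 s.f.; limit is 3.
Rounded to 3 significant figures: 5.14 × 10^4.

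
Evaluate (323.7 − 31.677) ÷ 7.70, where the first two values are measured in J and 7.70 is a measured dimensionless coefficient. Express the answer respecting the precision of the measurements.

37.9 J

323.7 J − 31.677 J = 292.023 J; the difference is limited to 1 decimal place (4 s.f.).
Carrying full precision, 292.023 ÷ 7.70 = 37.9250649351… J; 7.70 has 3 s.f., so the result keeps min(4, 3) = 3 s.f.
Rounded to 3 significant figures: 37.9 J.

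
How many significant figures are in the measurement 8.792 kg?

4

8.792: every digit is nonzero and significant.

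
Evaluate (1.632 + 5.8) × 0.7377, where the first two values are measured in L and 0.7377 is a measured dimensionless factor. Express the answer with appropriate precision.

1.632 L + 5.8 L = 7.432 L; the sum is limited to 1 decimal place (2 s.f.).
Carrying full precision, 7.432 × 0.7377 = 5.4825864 L; 0.7377 has 4 s.f., so the result keeps min(2, 4) = 2 s.f.
Rounded to 2 significant figures: 5.5 L.

5.5 L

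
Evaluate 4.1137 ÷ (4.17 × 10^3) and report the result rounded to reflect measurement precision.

9.86 × 10^-4

4.1137 ÷ (4.17 × 10^3) = 0.000986498800959…
Multiplication/division keeps the fewest significant figures: 4.1137 → 5 s.f., 4.17 × 10^3 → 3 s.f.; limit is 3.
Rounded to 3 significant figures: 9.86 × 10^-4.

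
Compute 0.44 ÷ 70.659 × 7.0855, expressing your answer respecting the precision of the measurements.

0.44 ÷ 70.659 × 7.0855 = 0.0441220509772…
Multiplication/division keeps the fewest significant figures: 0.44 → 2 s.f., 70.659 → 5 s.f., 7.0855 → 5 s.f.; limit is 2.
Rounded to 2 significant figures: 0.044.

0.044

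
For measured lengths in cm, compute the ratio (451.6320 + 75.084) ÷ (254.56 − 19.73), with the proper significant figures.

451.6320 + 75.084 = 526.7160, limited to 3 d.p. → 6 s.f.; 254.56 − 19.73 = 234.83, limited to 2 d.p. → 5 s.f.
Carrying full precision, 526.7160 ÷ 234.83 = 2.24296725291…; keep min(6, 5) = 5 s.f.
Rounded to 5 significant figures: 2.2430.

2.2430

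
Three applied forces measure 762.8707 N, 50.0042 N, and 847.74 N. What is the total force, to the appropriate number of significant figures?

1660.61 N

762.8707 N + 50.0042 N + 847.74 N = 1660.6149 N.
Addition/subtraction keeps the fewest decimal places: 762.8707 → 4 decimal places, 50.0042 → 4 decimal places, 847.74 → 2 decimal places; limit is 2.
Rounded to 2 decimal places: 1660.61 N.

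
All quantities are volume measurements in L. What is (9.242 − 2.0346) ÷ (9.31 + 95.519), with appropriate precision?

9.242 − 2.0346 = 7.2074, limited to 3 d.p. → 4 s.f.; 9.31 + 95.519 = 104.829, limited to 2 d.p. → 5 s.f.
Carrying full precision, 7.2074 ÷ 104.829 = 0.0687538753589…; keep min(4, 5) = 4 s.f.
Rounded to 4 significant figures: 0.06875.

0.06875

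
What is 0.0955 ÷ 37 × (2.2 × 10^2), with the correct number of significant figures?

0.0955 ÷ 37 × (2.2 × 10^2) = 0.567837837838…
Multiplication/division keeps the fewest significant figures: 0.0955 → 3 s.f., 37 → 2 s.f., 2.2 × 10^2 → 2 s.f.; limit is 2.
Rounded to 2 significant figures: 0.57.

0.57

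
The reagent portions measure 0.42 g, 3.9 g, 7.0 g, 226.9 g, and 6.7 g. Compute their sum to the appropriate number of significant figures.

0.42 g + 3.9 g + 7.0 g + 226.9 g + 6.7 g = 244.92 g.
Addition/subtraction keeps the fewest decimal places: 0.42 → 2 decimal places, 3.9 → 1 decimal place, 7.0 → 1 decimal place, 226.9 → 1 decimal place, 6.7 → 1 decimal place; limit is 1.
Rounded to 1 decimal place: 244.9 g.

244.9 g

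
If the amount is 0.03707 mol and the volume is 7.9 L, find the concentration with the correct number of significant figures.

0.0047 mol/L

concentration = 0.03707 mol ÷ 7.9 L = 0.00469240506329… mol/L.
0.03707 has 4 significant figures; 7.9 has 2.
Division/multiplication keeps the fewest: 2 significant figures.
Rounded: 0.0047 mol/L.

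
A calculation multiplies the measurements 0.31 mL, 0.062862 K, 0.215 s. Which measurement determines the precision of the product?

0.31 mL

0.31 mL → 2 s.f.; 0.062862 K → 5 s.f.; 0.215 s → 3 s.f.
The fewest is 2 significant figures, from 0.31 mL.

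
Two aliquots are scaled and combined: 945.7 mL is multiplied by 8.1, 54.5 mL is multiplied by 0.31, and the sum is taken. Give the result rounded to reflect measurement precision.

7.7 × 10^3 mL

945.7 × 8.1 = 7660.17 → 7.7 × 10^3 mL (2 s.f., last digit at the 10^2 place).
54.5 × 0.31 = 16.895 → 17 mL (2 s.f., last digit at the 10^0 place).
Sum: 7677.065 mL; keep the coarser place, 10^2.
Result: 7.7 × 10^3 mL.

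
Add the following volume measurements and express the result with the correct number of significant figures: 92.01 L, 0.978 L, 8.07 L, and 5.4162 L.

92.01 L + 0.978 L + 8.07 L + 5.4162 L = 106.4742 L.
Addition/subtraction keeps the fewest decimal places: 92.01 → 2 decimal places, 0.978 → 3 decimal places, 8.07 → 2 decimal places, 5.4162 → 4 decimal places; limit is 2.
Rounded to 2 decimal places: 106.47 L.

106.47 L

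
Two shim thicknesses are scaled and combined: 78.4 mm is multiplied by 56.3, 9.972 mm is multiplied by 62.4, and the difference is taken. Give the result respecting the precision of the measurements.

78.4 × 56.3 = 4413.92 → 4.41 × 10^3 mm (3 s.f., last digit at the 10^1 place).
9.972 × 62.4 = 622.2528 → 622 mm (3 s.f., last digit at the 10^0 place).
Difference: 3791.6672 mm; keep the coarser place, 10^1.
Result: 3.79 × 10^3 mm.

3.79 × 10^3 mm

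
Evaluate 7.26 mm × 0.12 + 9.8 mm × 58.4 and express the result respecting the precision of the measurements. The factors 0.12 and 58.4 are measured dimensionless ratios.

7.26 × 0.12 = 0.8712 → 0.87 mm (2 s.f., last digit at the 10^-2 place).
9.8 × 58.4 = 572.32 → 5.7 × 10² mm (2 s.f., last digit at the 10^1 place).
Sum: 573.1912 mm; keep the coarser place, 10^1.
Result: 5.7 × 10² mm.

5.7 × 10² mm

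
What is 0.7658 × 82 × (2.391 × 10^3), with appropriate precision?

0.7658 × 82 × (2.391 × 10^3) = 150144.2796
Multiplication/division keeps the fewest significant figures: 0.7658 → 4 s.f., 82 → 2 s.f., 2.391 × 10^3 → 4 s.f.; limit is 2.
Rounded to 2 significant figures: 1.5 × 10^5.

1.5 × 10^5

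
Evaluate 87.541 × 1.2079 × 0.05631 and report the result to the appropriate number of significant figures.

87.541 × 1.2079 × 0.05631 = 5.95426297831…
Multiplication/division keeps the fewest significant figures: 87.541 → 5 s.f., 1.2079 → 5 s.f., 0.05631 → 4 s.f.; limit is 4.
Rounded to 4 significant figures: 5.954.

5.954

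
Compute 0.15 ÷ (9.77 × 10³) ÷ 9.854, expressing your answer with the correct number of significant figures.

0.15 ÷ (9.77 × 10³) ÷ 9.854 = 0.00000155805985401…
Multiplication/division keeps the fewest significant figures: 0.15 → 2 s.f., 9.77 × 10³ → 3 s.f., 9.854 → 4 s.f.; limit is 2.
Rounded to 2 significant figures: 1.6 × 10⁻⁶.

1.6 × 10⁻⁶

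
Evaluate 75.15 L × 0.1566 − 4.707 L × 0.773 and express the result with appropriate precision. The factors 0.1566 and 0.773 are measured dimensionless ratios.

75.15 × 0.1566 = 11.76849 → 11.77 L (4 s.f., last digit at the 10^-2 place).
4.707 × 0.773 = 3.638511 → 3.64 L (3 s.f., last digit at the 10^-2 place).
Difference: 8.129979 L; keep the coarser place, 10^-2.
Result: 8.13 L.

8.13 L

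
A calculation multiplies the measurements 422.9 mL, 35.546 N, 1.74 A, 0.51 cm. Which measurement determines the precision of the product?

422.9 mL → 4 s.f.; 35.546 N → 5 s.f.; 1.74 A → 3 s.f.; 0.51 cm → 2 s.f.
The fewest is 2 significant figures, from 0.51 cm.

0.51 cm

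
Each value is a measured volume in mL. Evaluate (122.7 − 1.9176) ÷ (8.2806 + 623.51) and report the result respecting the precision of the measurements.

122.7 − 1.9176 = 120.7824, limited to 1 d.p. → 4 s.f.; 8.2806 + 623.51 = 631.7906, limited to 2 d.p. → 5 s.f.
Carrying full precision, 120.7824 ÷ 631.7906 = 0.19117473416…; keep min(4, 5) = 4 s.f.
Rounded to 4 significant figures: 0.1912.

0.1912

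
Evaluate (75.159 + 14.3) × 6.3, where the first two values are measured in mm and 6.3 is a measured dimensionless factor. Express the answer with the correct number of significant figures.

5.6 × 10² mm

75.159 mm + 14.3 mm = 89.459 mm; the sum is limited to 1 decimal place (3 s.f.).
Carrying full precision, 89.459 × 6.3 = 563.5917 mm; 6.3 has 2 s.f., so the result keeps min(3, 2) = 2 s.f.
Rounded to 2 significant figures: 5.6 × 10² mm.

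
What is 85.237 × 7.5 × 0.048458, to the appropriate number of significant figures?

31

85.237 × 7.5 × 0.048458 = 30.978109095
Multiplication/division keeps the fewest significant figures: 85.237 → 5 s.f., 7.5 → 2 s.f., 0.048458 → 5 s.f.; limit is 2.
Rounded to 2 significant figures: 31.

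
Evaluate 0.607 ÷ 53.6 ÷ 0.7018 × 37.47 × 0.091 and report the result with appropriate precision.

0.055

0.607 ÷ 53.6 ÷ 0.7018 × 37.47 × 0.091 = 0.0550219050267…
Multiplication/division keeps the fewest significant figures: 0.607 → 3 s.f., 53.6 → 3 s.f., 0.7018 → 4 s.f., 37.47 → 4 s.f., 0.091 → 2 s.f.; limit is 2.
Rounded to 2 significant figures: 0.055.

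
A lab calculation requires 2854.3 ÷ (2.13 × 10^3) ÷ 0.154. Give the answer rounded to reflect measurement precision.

2854.3 ÷ (2.13 × 10^3) ÷ 0.154 = 8.70160356076…
Multiplication/division keeps the fewest significant figures: 2854.3 → 5 s.f., 2.13 × 10^3 → 3 s.f., 0.154 → 3 s.f.; limit is 3.
Rounded to 3 significant figures: 8.70.

8.70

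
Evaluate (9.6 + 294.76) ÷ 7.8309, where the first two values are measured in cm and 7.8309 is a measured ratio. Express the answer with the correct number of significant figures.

38.87 cm

9.6 cm + 294.76 cm = 304.36 cm; the sum is limited to 1 decimal place (4 s.f.).
Carrying full precision, 304.36 ÷ 7.8309 = 38.8665415214… cm; 7.8309 has 5 s.f., so the result keeps min(4, 5) = 4 s.f.
Rounded to 4 significant figures: 38.87 cm.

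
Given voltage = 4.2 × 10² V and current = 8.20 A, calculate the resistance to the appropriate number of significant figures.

51 Ω

resistance = 4.2 × 10² V ÷ 8.20 A = 51.2195121951… Ω.
4.2 × 10² has 2 significant figures; 8.20 has 3.
Division/multiplication keeps the fewest: 2 significant figures.
Rounded: 51 Ω.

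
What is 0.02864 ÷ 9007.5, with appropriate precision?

3.180 × 10^-6

0.02864 ÷ 9007.5 = 0.00000317957257841…
Multiplication/division keeps the fewest significant figures: 0.02864 → 4 s.f., 9007.5 → 5 s.f.; limit is 4.
Rounded to 4 significant figures: 3.180 × 10^-6.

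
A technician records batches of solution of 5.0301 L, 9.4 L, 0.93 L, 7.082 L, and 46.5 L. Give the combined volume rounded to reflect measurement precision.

5.0301 L + 9.4 L + 0.93 L + 7.082 L + 46.5 L = 68.9421 L.
Addition/subtraction keeps the fewest decimal places: 5.0301 → 4 decimal places, 9.4 → 1 decimal place, 0.93 → 2 decimal places, 7.082 → 3 decimal places, 46.5 → 1 decimal place; limit is 1.
Rounded to 1 decimal place: 68.9 L.

68.9 L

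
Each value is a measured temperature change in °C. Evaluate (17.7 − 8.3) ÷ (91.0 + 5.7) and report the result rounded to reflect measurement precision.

17.7 − 8.3 = 9.4, limited to 1 d.p. → 2 s.f.; 91.0 + 5.7 = 96.7, limited to 1 d.p. → 3 s.f.
Carrying full precision, 9.4 ÷ 96.7 = 0.0972078593588…; keep min(2, 3) = 2 s.f.
Rounded to 2 significant figures: 0.097.

0.097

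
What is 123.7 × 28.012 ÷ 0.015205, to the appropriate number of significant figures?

2.279 × 10⁵

123.7 × 28.012 ÷ 0.015205 = 227891.114765…
Multiplication/division keeps the fewest significant figures: 123.7 → 4 s.f., 28.012 → 5 s.f., 0.015205 → 5 s.f.; limit is 4.
Rounded to 4 significant figures: 2.279 × 10⁵.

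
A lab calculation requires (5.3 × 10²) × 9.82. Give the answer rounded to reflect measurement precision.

(5.3 × 10²) × 9.82 = 5204.6
Multiplication/division keeps the fewest significant figures: 5.3 × 10² → 2 s.f., 9.82 → 3 s.f.; limit is 2.
Rounded to 2 significant figures: 5.2 × 10³.

5.2 × 10³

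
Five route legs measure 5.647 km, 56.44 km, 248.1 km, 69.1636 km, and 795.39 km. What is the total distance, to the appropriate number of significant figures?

5.647 km + 56.44 km + 248.1 km + 69.1636 km + 795.39 km = 1174.7406 km.
Addition/subtraction keeps the fewest decimal places: 5.647 → 3 decimal places, 56.44 → 2 decimal places, 248.1 → 1 decimal place, 69.1636 → 4 decimal places, 795.39 → 2 decimal places; limit is 1.
Rounded to 1 decimal place: 1174.7 km.

1174.7 km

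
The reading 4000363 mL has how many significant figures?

7

4000363: zeros between nonzero digits are significant.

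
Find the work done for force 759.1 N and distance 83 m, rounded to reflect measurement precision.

6.3 × 10^4 J

work done = 759.1 N × 83 m = 63005.3 J.
759.1 has 4 significant figures; 83 has 2.
Division/multiplication keeps the fewest: 2 significant figures.
Rounded: 6.3 × 10^4 J.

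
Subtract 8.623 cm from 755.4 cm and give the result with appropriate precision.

746.8 cm

755.4 cm − 8.623 cm = 746.777 cm.
Addition/subtraction keeps the fewest decimal places: 755.4 → 1 decimal place, 8.623 → 3 decimal places; limit is 1.
Rounded to 1 decimal place: 746.8 cm.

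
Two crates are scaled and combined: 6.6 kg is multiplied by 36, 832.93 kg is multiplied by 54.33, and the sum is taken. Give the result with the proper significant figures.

4.549 × 10^4 kg

6.6 × 36 = 237.6 → 2.4 × 10^2 kg (2 s.f., last digit at the 10^1 place).
832.93 × 54.33 = 45253.0869 → 4.525 × 10^4 kg (4 s.f., last digit at the 10^1 place).
Sum: 45490.6869 kg; keep the coarser place, 10^1.
Result: 4.549 × 10^4 kg.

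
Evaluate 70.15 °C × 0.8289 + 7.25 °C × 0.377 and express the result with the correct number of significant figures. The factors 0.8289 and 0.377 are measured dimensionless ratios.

70.15 × 0.8289 = 58.147335 → 58.15 °C (4 s.f., last digit at the 10^-2 place).
7.25 × 0.377 = 2.73325 → 2.73 °C (3 s.f., last digit at the 10^-2 place).
Sum: 60.880585 °C; keep the coarser place, 10^-2.
Result: 60.88 °C.

60.88 °C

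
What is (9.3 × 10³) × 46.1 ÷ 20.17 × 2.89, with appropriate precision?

(9.3 × 10³) × 46.1 ÷ 20.17 × 2.89 = 61429.335647…
Multiplication/division keeps the fewest significant figures: 9.3 × 10³ → 2 s.f., 46.1 → 3 s.f., 20.17 → 4 s.f., 2.89 → 3 s.f.; limit is 2.
Rounded to 2 significant figures: 6.1 × 10⁴.

6.1 × 10⁴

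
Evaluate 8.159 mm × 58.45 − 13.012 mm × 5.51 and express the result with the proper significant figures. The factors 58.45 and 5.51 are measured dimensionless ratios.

8.159 × 58.45 = 476.89355 → 476.9 mm (4 s.f., last digit at the 10^-1 place).
13.012 × 5.51 = 71.69612 → 71.7 mm (3 s.f., last digit at the 10^-1 place).
Difference: 405.19743 mm; keep the coarser place, 10^-1.
Result: 405.2 mm.

405.2 mm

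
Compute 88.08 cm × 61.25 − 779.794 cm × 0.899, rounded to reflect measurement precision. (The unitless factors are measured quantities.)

4694 cm

88.08 × 61.25 = 5394.9 → 5395 cm (4 s.f., last digit at the 10^0 place).
779.794 × 0.899 = 701.034806 → 701 cm (3 s.f., last digit at the 10^0 place).
Difference: 4693.865194 cm; keep the coarser place, 10^0.
Result: 4694 cm.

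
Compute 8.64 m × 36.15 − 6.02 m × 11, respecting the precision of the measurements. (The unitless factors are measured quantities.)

246 m

8.64 × 36.15 = 312.336 → 312 m (3 s.f., last digit at the 10^0 place).
6.02 × 11 = 66.22 → 66 m (2 s.f., last digit at the 10^0 place).
Difference: 246.116 m; keep the coarser place, 10^0.
Result: 246 m.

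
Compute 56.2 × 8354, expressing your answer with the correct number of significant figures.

56.2 × 8354 = 469494.8
Multiplication/division keeps the fewest significant figures: 56.2 → 3 s.f., 8354 → 4 s.f.; limit is 3.
Rounded to 3 significant figures: 4.69 × 10⁵.

4.69 × 10⁵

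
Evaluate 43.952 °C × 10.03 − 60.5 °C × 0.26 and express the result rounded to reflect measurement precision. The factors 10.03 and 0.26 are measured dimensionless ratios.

425 °C

43.952 × 10.03 = 440.83856 → 440.8 °C (4 s.f., last digit at the 10^-1 place).
60.5 × 0.26 = 15.73 → 16 °C (2 s.f., last digit at the 10^0 place).
Difference: 425.10856 °C; keep the coarser place, 10^0.
Result: 425 °C.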